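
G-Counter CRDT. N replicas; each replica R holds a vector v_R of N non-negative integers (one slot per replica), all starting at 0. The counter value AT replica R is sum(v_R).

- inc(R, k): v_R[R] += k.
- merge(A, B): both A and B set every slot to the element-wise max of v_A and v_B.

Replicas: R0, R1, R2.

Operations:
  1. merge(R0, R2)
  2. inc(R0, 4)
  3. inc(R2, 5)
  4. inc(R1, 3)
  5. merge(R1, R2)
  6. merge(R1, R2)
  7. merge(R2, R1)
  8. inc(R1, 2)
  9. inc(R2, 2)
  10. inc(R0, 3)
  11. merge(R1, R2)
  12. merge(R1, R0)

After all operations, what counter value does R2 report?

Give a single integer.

Op 1: merge R0<->R2 -> R0=(0,0,0) R2=(0,0,0)
Op 2: inc R0 by 4 -> R0=(4,0,0) value=4
Op 3: inc R2 by 5 -> R2=(0,0,5) value=5
Op 4: inc R1 by 3 -> R1=(0,3,0) value=3
Op 5: merge R1<->R2 -> R1=(0,3,5) R2=(0,3,5)
Op 6: merge R1<->R2 -> R1=(0,3,5) R2=(0,3,5)
Op 7: merge R2<->R1 -> R2=(0,3,5) R1=(0,3,5)
Op 8: inc R1 by 2 -> R1=(0,5,5) value=10
Op 9: inc R2 by 2 -> R2=(0,3,7) value=10
Op 10: inc R0 by 3 -> R0=(7,0,0) value=7
Op 11: merge R1<->R2 -> R1=(0,5,7) R2=(0,5,7)
Op 12: merge R1<->R0 -> R1=(7,5,7) R0=(7,5,7)

Answer: 12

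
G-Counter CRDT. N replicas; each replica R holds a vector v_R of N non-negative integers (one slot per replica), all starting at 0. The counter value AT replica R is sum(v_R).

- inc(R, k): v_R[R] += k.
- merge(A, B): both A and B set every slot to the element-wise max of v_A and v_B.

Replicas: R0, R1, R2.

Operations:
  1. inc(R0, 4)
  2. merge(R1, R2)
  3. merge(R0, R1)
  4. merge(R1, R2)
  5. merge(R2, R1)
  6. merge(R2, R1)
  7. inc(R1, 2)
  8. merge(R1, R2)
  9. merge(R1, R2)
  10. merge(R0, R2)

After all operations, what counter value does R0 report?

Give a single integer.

Answer: 6

Derivation:
Op 1: inc R0 by 4 -> R0=(4,0,0) value=4
Op 2: merge R1<->R2 -> R1=(0,0,0) R2=(0,0,0)
Op 3: merge R0<->R1 -> R0=(4,0,0) R1=(4,0,0)
Op 4: merge R1<->R2 -> R1=(4,0,0) R2=(4,0,0)
Op 5: merge R2<->R1 -> R2=(4,0,0) R1=(4,0,0)
Op 6: merge R2<->R1 -> R2=(4,0,0) R1=(4,0,0)
Op 7: inc R1 by 2 -> R1=(4,2,0) value=6
Op 8: merge R1<->R2 -> R1=(4,2,0) R2=(4,2,0)
Op 9: merge R1<->R2 -> R1=(4,2,0) R2=(4,2,0)
Op 10: merge R0<->R2 -> R0=(4,2,0) R2=(4,2,0)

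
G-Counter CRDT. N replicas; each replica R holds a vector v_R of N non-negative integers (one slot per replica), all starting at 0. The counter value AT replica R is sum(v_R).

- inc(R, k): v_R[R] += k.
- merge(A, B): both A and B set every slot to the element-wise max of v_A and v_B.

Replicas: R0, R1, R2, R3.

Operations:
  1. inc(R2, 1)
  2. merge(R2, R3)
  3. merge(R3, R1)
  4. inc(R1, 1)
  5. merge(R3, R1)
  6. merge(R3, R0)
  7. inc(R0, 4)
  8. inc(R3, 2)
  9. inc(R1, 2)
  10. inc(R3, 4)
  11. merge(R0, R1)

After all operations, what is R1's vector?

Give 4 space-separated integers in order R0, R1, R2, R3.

Op 1: inc R2 by 1 -> R2=(0,0,1,0) value=1
Op 2: merge R2<->R3 -> R2=(0,0,1,0) R3=(0,0,1,0)
Op 3: merge R3<->R1 -> R3=(0,0,1,0) R1=(0,0,1,0)
Op 4: inc R1 by 1 -> R1=(0,1,1,0) value=2
Op 5: merge R3<->R1 -> R3=(0,1,1,0) R1=(0,1,1,0)
Op 6: merge R3<->R0 -> R3=(0,1,1,0) R0=(0,1,1,0)
Op 7: inc R0 by 4 -> R0=(4,1,1,0) value=6
Op 8: inc R3 by 2 -> R3=(0,1,1,2) value=4
Op 9: inc R1 by 2 -> R1=(0,3,1,0) value=4
Op 10: inc R3 by 4 -> R3=(0,1,1,6) value=8
Op 11: merge R0<->R1 -> R0=(4,3,1,0) R1=(4,3,1,0)

Answer: 4 3 1 0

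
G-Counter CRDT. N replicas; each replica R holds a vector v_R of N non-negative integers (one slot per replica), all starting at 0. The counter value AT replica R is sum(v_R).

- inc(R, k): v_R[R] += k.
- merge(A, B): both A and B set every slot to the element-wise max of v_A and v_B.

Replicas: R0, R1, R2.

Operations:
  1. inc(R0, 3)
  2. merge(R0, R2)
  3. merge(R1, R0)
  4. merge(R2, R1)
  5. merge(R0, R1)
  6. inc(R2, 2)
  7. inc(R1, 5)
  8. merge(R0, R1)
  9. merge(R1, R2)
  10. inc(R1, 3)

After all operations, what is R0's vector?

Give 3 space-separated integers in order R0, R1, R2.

Answer: 3 5 0

Derivation:
Op 1: inc R0 by 3 -> R0=(3,0,0) value=3
Op 2: merge R0<->R2 -> R0=(3,0,0) R2=(3,0,0)
Op 3: merge R1<->R0 -> R1=(3,0,0) R0=(3,0,0)
Op 4: merge R2<->R1 -> R2=(3,0,0) R1=(3,0,0)
Op 5: merge R0<->R1 -> R0=(3,0,0) R1=(3,0,0)
Op 6: inc R2 by 2 -> R2=(3,0,2) value=5
Op 7: inc R1 by 5 -> R1=(3,5,0) value=8
Op 8: merge R0<->R1 -> R0=(3,5,0) R1=(3,5,0)
Op 9: merge R1<->R2 -> R1=(3,5,2) R2=(3,5,2)
Op 10: inc R1 by 3 -> R1=(3,8,2) value=13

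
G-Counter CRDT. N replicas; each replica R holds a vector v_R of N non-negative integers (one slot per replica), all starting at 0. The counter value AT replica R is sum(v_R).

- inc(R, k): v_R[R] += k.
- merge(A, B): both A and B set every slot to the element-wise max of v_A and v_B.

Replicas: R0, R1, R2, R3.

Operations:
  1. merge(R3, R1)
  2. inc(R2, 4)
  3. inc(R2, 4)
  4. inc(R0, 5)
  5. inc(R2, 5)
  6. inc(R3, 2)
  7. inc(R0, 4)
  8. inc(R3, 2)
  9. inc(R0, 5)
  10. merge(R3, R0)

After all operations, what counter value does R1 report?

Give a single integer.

Op 1: merge R3<->R1 -> R3=(0,0,0,0) R1=(0,0,0,0)
Op 2: inc R2 by 4 -> R2=(0,0,4,0) value=4
Op 3: inc R2 by 4 -> R2=(0,0,8,0) value=8
Op 4: inc R0 by 5 -> R0=(5,0,0,0) value=5
Op 5: inc R2 by 5 -> R2=(0,0,13,0) value=13
Op 6: inc R3 by 2 -> R3=(0,0,0,2) value=2
Op 7: inc R0 by 4 -> R0=(9,0,0,0) value=9
Op 8: inc R3 by 2 -> R3=(0,0,0,4) value=4
Op 9: inc R0 by 5 -> R0=(14,0,0,0) value=14
Op 10: merge R3<->R0 -> R3=(14,0,0,4) R0=(14,0,0,4)

Answer: 0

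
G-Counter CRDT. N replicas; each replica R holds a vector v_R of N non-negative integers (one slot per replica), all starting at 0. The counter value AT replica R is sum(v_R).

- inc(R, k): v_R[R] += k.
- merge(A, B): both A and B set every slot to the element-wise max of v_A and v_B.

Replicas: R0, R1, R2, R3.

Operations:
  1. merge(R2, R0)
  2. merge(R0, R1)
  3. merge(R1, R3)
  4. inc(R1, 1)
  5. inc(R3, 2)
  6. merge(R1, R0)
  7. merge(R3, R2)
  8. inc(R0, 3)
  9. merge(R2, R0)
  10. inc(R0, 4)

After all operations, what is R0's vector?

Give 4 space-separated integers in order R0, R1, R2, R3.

Answer: 7 1 0 2

Derivation:
Op 1: merge R2<->R0 -> R2=(0,0,0,0) R0=(0,0,0,0)
Op 2: merge R0<->R1 -> R0=(0,0,0,0) R1=(0,0,0,0)
Op 3: merge R1<->R3 -> R1=(0,0,0,0) R3=(0,0,0,0)
Op 4: inc R1 by 1 -> R1=(0,1,0,0) value=1
Op 5: inc R3 by 2 -> R3=(0,0,0,2) value=2
Op 6: merge R1<->R0 -> R1=(0,1,0,0) R0=(0,1,0,0)
Op 7: merge R3<->R2 -> R3=(0,0,0,2) R2=(0,0,0,2)
Op 8: inc R0 by 3 -> R0=(3,1,0,0) value=4
Op 9: merge R2<->R0 -> R2=(3,1,0,2) R0=(3,1,0,2)
Op 10: inc R0 by 4 -> R0=(7,1,0,2) value=10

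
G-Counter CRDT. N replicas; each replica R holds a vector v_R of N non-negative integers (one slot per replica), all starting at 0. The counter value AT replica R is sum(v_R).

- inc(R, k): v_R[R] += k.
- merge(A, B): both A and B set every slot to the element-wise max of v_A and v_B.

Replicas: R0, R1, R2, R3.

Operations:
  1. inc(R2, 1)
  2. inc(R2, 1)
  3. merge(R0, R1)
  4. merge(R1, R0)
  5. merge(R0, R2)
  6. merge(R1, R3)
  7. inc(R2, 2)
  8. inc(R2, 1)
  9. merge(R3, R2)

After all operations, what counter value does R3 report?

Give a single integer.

Op 1: inc R2 by 1 -> R2=(0,0,1,0) value=1
Op 2: inc R2 by 1 -> R2=(0,0,2,0) value=2
Op 3: merge R0<->R1 -> R0=(0,0,0,0) R1=(0,0,0,0)
Op 4: merge R1<->R0 -> R1=(0,0,0,0) R0=(0,0,0,0)
Op 5: merge R0<->R2 -> R0=(0,0,2,0) R2=(0,0,2,0)
Op 6: merge R1<->R3 -> R1=(0,0,0,0) R3=(0,0,0,0)
Op 7: inc R2 by 2 -> R2=(0,0,4,0) value=4
Op 8: inc R2 by 1 -> R2=(0,0,5,0) value=5
Op 9: merge R3<->R2 -> R3=(0,0,5,0) R2=(0,0,5,0)

Answer: 5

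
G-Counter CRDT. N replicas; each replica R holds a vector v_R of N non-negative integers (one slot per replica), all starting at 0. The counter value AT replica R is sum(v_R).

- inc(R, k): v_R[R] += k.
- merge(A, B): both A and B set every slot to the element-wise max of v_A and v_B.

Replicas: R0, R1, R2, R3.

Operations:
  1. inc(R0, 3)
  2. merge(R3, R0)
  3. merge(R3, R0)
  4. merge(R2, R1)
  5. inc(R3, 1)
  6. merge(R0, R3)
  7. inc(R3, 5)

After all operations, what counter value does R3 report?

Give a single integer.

Answer: 9

Derivation:
Op 1: inc R0 by 3 -> R0=(3,0,0,0) value=3
Op 2: merge R3<->R0 -> R3=(3,0,0,0) R0=(3,0,0,0)
Op 3: merge R3<->R0 -> R3=(3,0,0,0) R0=(3,0,0,0)
Op 4: merge R2<->R1 -> R2=(0,0,0,0) R1=(0,0,0,0)
Op 5: inc R3 by 1 -> R3=(3,0,0,1) value=4
Op 6: merge R0<->R3 -> R0=(3,0,0,1) R3=(3,0,0,1)
Op 7: inc R3 by 5 -> R3=(3,0,0,6) value=9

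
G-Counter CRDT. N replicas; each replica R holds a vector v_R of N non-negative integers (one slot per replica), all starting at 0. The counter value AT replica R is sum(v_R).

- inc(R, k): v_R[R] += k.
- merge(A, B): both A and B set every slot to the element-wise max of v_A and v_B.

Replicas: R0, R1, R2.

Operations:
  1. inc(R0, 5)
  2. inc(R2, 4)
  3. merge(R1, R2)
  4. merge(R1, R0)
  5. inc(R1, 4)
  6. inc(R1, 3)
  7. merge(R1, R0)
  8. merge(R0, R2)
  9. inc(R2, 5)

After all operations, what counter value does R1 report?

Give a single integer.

Op 1: inc R0 by 5 -> R0=(5,0,0) value=5
Op 2: inc R2 by 4 -> R2=(0,0,4) value=4
Op 3: merge R1<->R2 -> R1=(0,0,4) R2=(0,0,4)
Op 4: merge R1<->R0 -> R1=(5,0,4) R0=(5,0,4)
Op 5: inc R1 by 4 -> R1=(5,4,4) value=13
Op 6: inc R1 by 3 -> R1=(5,7,4) value=16
Op 7: merge R1<->R0 -> R1=(5,7,4) R0=(5,7,4)
Op 8: merge R0<->R2 -> R0=(5,7,4) R2=(5,7,4)
Op 9: inc R2 by 5 -> R2=(5,7,9) value=21

Answer: 16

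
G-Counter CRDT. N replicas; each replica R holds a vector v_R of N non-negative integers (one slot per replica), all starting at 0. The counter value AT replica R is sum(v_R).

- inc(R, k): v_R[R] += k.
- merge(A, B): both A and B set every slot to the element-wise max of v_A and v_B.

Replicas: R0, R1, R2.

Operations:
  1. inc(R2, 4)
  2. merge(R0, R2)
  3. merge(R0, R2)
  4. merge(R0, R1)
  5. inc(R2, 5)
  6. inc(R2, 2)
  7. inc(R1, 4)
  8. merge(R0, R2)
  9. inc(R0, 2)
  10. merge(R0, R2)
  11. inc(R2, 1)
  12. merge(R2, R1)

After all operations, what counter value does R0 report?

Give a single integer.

Answer: 13

Derivation:
Op 1: inc R2 by 4 -> R2=(0,0,4) value=4
Op 2: merge R0<->R2 -> R0=(0,0,4) R2=(0,0,4)
Op 3: merge R0<->R2 -> R0=(0,0,4) R2=(0,0,4)
Op 4: merge R0<->R1 -> R0=(0,0,4) R1=(0,0,4)
Op 5: inc R2 by 5 -> R2=(0,0,9) value=9
Op 6: inc R2 by 2 -> R2=(0,0,11) value=11
Op 7: inc R1 by 4 -> R1=(0,4,4) value=8
Op 8: merge R0<->R2 -> R0=(0,0,11) R2=(0,0,11)
Op 9: inc R0 by 2 -> R0=(2,0,11) value=13
Op 10: merge R0<->R2 -> R0=(2,0,11) R2=(2,0,11)
Op 11: inc R2 by 1 -> R2=(2,0,12) value=14
Op 12: merge R2<->R1 -> R2=(2,4,12) R1=(2,4,12)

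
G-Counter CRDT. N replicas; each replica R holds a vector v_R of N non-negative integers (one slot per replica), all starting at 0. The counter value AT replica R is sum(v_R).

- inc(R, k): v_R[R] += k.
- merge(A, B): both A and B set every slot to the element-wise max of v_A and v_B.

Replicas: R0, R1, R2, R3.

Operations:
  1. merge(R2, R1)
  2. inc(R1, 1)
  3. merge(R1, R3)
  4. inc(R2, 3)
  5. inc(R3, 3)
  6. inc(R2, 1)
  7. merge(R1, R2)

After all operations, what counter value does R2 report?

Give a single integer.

Op 1: merge R2<->R1 -> R2=(0,0,0,0) R1=(0,0,0,0)
Op 2: inc R1 by 1 -> R1=(0,1,0,0) value=1
Op 3: merge R1<->R3 -> R1=(0,1,0,0) R3=(0,1,0,0)
Op 4: inc R2 by 3 -> R2=(0,0,3,0) value=3
Op 5: inc R3 by 3 -> R3=(0,1,0,3) value=4
Op 6: inc R2 by 1 -> R2=(0,0,4,0) value=4
Op 7: merge R1<->R2 -> R1=(0,1,4,0) R2=(0,1,4,0)

Answer: 5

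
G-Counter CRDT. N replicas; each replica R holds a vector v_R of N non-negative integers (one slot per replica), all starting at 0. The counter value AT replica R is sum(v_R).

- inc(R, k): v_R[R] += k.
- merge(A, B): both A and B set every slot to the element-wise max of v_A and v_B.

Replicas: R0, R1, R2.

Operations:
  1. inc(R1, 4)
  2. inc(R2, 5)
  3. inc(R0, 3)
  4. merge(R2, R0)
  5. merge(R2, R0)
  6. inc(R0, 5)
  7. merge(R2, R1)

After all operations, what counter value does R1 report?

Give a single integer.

Answer: 12

Derivation:
Op 1: inc R1 by 4 -> R1=(0,4,0) value=4
Op 2: inc R2 by 5 -> R2=(0,0,5) value=5
Op 3: inc R0 by 3 -> R0=(3,0,0) value=3
Op 4: merge R2<->R0 -> R2=(3,0,5) R0=(3,0,5)
Op 5: merge R2<->R0 -> R2=(3,0,5) R0=(3,0,5)
Op 6: inc R0 by 5 -> R0=(8,0,5) value=13
Op 7: merge R2<->R1 -> R2=(3,4,5) R1=(3,4,5)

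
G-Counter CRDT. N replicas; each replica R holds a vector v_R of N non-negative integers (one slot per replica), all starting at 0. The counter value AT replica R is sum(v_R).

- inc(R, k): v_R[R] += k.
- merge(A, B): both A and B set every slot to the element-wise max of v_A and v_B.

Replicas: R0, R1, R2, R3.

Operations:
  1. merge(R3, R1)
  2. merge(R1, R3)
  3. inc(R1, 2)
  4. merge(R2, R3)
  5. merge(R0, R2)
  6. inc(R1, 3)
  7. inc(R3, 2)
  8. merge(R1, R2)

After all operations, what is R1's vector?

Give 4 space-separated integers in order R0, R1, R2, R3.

Op 1: merge R3<->R1 -> R3=(0,0,0,0) R1=(0,0,0,0)
Op 2: merge R1<->R3 -> R1=(0,0,0,0) R3=(0,0,0,0)
Op 3: inc R1 by 2 -> R1=(0,2,0,0) value=2
Op 4: merge R2<->R3 -> R2=(0,0,0,0) R3=(0,0,0,0)
Op 5: merge R0<->R2 -> R0=(0,0,0,0) R2=(0,0,0,0)
Op 6: inc R1 by 3 -> R1=(0,5,0,0) value=5
Op 7: inc R3 by 2 -> R3=(0,0,0,2) value=2
Op 8: merge R1<->R2 -> R1=(0,5,0,0) R2=(0,5,0,0)

Answer: 0 5 0 0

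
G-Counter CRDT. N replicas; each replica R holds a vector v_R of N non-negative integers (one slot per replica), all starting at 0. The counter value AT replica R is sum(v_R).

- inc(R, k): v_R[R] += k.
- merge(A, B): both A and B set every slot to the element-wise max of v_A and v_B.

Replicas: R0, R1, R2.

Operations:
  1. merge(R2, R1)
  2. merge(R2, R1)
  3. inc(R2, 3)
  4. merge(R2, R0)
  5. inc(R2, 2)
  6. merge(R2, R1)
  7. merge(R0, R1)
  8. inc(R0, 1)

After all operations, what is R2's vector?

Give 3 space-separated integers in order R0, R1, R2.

Answer: 0 0 5

Derivation:
Op 1: merge R2<->R1 -> R2=(0,0,0) R1=(0,0,0)
Op 2: merge R2<->R1 -> R2=(0,0,0) R1=(0,0,0)
Op 3: inc R2 by 3 -> R2=(0,0,3) value=3
Op 4: merge R2<->R0 -> R2=(0,0,3) R0=(0,0,3)
Op 5: inc R2 by 2 -> R2=(0,0,5) value=5
Op 6: merge R2<->R1 -> R2=(0,0,5) R1=(0,0,5)
Op 7: merge R0<->R1 -> R0=(0,0,5) R1=(0,0,5)
Op 8: inc R0 by 1 -> R0=(1,0,5) value=6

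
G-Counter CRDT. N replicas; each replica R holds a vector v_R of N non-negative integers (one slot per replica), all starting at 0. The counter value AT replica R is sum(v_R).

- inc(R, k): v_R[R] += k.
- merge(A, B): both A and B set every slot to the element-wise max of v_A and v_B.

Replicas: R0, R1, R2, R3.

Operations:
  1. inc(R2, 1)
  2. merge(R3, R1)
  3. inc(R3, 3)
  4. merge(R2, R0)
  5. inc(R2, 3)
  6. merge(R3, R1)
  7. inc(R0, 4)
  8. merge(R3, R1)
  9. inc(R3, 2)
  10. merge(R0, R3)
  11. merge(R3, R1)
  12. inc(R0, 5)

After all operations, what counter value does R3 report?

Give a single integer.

Answer: 10

Derivation:
Op 1: inc R2 by 1 -> R2=(0,0,1,0) value=1
Op 2: merge R3<->R1 -> R3=(0,0,0,0) R1=(0,0,0,0)
Op 3: inc R3 by 3 -> R3=(0,0,0,3) value=3
Op 4: merge R2<->R0 -> R2=(0,0,1,0) R0=(0,0,1,0)
Op 5: inc R2 by 3 -> R2=(0,0,4,0) value=4
Op 6: merge R3<->R1 -> R3=(0,0,0,3) R1=(0,0,0,3)
Op 7: inc R0 by 4 -> R0=(4,0,1,0) value=5
Op 8: merge R3<->R1 -> R3=(0,0,0,3) R1=(0,0,0,3)
Op 9: inc R3 by 2 -> R3=(0,0,0,5) value=5
Op 10: merge R0<->R3 -> R0=(4,0,1,5) R3=(4,0,1,5)
Op 11: merge R3<->R1 -> R3=(4,0,1,5) R1=(4,0,1,5)
Op 12: inc R0 by 5 -> R0=(9,0,1,5) value=15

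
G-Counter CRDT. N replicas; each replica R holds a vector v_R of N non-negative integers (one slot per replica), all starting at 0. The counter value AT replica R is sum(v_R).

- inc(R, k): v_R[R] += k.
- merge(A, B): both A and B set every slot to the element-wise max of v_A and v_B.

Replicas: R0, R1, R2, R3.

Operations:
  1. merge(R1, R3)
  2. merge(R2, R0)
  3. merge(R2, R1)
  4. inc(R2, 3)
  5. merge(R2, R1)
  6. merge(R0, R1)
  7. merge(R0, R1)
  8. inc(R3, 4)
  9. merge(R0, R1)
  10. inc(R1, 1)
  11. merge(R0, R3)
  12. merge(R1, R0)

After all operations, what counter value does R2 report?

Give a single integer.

Op 1: merge R1<->R3 -> R1=(0,0,0,0) R3=(0,0,0,0)
Op 2: merge R2<->R0 -> R2=(0,0,0,0) R0=(0,0,0,0)
Op 3: merge R2<->R1 -> R2=(0,0,0,0) R1=(0,0,0,0)
Op 4: inc R2 by 3 -> R2=(0,0,3,0) value=3
Op 5: merge R2<->R1 -> R2=(0,0,3,0) R1=(0,0,3,0)
Op 6: merge R0<->R1 -> R0=(0,0,3,0) R1=(0,0,3,0)
Op 7: merge R0<->R1 -> R0=(0,0,3,0) R1=(0,0,3,0)
Op 8: inc R3 by 4 -> R3=(0,0,0,4) value=4
Op 9: merge R0<->R1 -> R0=(0,0,3,0) R1=(0,0,3,0)
Op 10: inc R1 by 1 -> R1=(0,1,3,0) value=4
Op 11: merge R0<->R3 -> R0=(0,0,3,4) R3=(0,0,3,4)
Op 12: merge R1<->R0 -> R1=(0,1,3,4) R0=(0,1,3,4)

Answer: 3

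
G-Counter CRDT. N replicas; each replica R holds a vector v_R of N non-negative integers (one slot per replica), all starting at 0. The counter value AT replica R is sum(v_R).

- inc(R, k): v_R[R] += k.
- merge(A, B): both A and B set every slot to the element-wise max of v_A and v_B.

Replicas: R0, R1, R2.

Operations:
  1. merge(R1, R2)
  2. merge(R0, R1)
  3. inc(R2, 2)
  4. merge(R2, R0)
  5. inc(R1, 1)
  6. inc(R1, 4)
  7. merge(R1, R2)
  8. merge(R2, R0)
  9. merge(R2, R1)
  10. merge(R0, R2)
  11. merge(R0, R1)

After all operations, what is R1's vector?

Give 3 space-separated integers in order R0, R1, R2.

Answer: 0 5 2

Derivation:
Op 1: merge R1<->R2 -> R1=(0,0,0) R2=(0,0,0)
Op 2: merge R0<->R1 -> R0=(0,0,0) R1=(0,0,0)
Op 3: inc R2 by 2 -> R2=(0,0,2) value=2
Op 4: merge R2<->R0 -> R2=(0,0,2) R0=(0,0,2)
Op 5: inc R1 by 1 -> R1=(0,1,0) value=1
Op 6: inc R1 by 4 -> R1=(0,5,0) value=5
Op 7: merge R1<->R2 -> R1=(0,5,2) R2=(0,5,2)
Op 8: merge R2<->R0 -> R2=(0,5,2) R0=(0,5,2)
Op 9: merge R2<->R1 -> R2=(0,5,2) R1=(0,5,2)
Op 10: merge R0<->R2 -> R0=(0,5,2) R2=(0,5,2)
Op 11: merge R0<->R1 -> R0=(0,5,2) R1=(0,5,2)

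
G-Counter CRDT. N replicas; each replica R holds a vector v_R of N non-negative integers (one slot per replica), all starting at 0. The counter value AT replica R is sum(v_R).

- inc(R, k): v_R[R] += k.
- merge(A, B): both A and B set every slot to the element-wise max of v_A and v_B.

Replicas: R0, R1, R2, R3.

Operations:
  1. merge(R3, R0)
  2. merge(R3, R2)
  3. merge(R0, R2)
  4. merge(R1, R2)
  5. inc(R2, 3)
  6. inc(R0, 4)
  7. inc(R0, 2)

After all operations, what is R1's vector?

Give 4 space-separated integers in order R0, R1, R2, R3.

Op 1: merge R3<->R0 -> R3=(0,0,0,0) R0=(0,0,0,0)
Op 2: merge R3<->R2 -> R3=(0,0,0,0) R2=(0,0,0,0)
Op 3: merge R0<->R2 -> R0=(0,0,0,0) R2=(0,0,0,0)
Op 4: merge R1<->R2 -> R1=(0,0,0,0) R2=(0,0,0,0)
Op 5: inc R2 by 3 -> R2=(0,0,3,0) value=3
Op 6: inc R0 by 4 -> R0=(4,0,0,0) value=4
Op 7: inc R0 by 2 -> R0=(6,0,0,0) value=6

Answer: 0 0 0 0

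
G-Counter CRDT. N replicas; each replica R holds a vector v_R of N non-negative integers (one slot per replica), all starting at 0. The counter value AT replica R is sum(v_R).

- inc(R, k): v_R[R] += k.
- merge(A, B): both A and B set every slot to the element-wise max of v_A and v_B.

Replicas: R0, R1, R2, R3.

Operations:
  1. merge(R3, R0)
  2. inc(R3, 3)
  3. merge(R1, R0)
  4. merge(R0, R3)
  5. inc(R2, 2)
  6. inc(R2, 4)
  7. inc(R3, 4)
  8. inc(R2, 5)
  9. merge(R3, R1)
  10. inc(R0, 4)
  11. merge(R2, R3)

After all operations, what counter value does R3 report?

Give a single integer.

Answer: 18

Derivation:
Op 1: merge R3<->R0 -> R3=(0,0,0,0) R0=(0,0,0,0)
Op 2: inc R3 by 3 -> R3=(0,0,0,3) value=3
Op 3: merge R1<->R0 -> R1=(0,0,0,0) R0=(0,0,0,0)
Op 4: merge R0<->R3 -> R0=(0,0,0,3) R3=(0,0,0,3)
Op 5: inc R2 by 2 -> R2=(0,0,2,0) value=2
Op 6: inc R2 by 4 -> R2=(0,0,6,0) value=6
Op 7: inc R3 by 4 -> R3=(0,0,0,7) value=7
Op 8: inc R2 by 5 -> R2=(0,0,11,0) value=11
Op 9: merge R3<->R1 -> R3=(0,0,0,7) R1=(0,0,0,7)
Op 10: inc R0 by 4 -> R0=(4,0,0,3) value=7
Op 11: merge R2<->R3 -> R2=(0,0,11,7) R3=(0,0,11,7)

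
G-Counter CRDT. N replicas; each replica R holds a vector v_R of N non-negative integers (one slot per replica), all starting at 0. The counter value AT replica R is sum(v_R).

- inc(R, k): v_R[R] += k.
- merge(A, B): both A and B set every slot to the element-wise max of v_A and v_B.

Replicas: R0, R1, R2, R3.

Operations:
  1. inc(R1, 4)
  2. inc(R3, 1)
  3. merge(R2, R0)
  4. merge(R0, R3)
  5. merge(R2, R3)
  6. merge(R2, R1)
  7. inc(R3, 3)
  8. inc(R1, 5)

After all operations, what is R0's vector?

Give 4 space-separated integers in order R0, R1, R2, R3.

Answer: 0 0 0 1

Derivation:
Op 1: inc R1 by 4 -> R1=(0,4,0,0) value=4
Op 2: inc R3 by 1 -> R3=(0,0,0,1) value=1
Op 3: merge R2<->R0 -> R2=(0,0,0,0) R0=(0,0,0,0)
Op 4: merge R0<->R3 -> R0=(0,0,0,1) R3=(0,0,0,1)
Op 5: merge R2<->R3 -> R2=(0,0,0,1) R3=(0,0,0,1)
Op 6: merge R2<->R1 -> R2=(0,4,0,1) R1=(0,4,0,1)
Op 7: inc R3 by 3 -> R3=(0,0,0,4) value=4
Op 8: inc R1 by 5 -> R1=(0,9,0,1) value=10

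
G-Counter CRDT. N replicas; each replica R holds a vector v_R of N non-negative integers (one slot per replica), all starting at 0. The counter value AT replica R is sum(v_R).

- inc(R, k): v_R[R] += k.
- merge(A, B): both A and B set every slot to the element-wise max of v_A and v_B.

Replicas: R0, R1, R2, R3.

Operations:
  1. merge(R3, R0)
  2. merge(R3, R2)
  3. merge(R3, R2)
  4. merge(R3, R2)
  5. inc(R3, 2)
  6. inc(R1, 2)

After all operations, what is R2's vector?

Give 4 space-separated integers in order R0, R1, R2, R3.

Answer: 0 0 0 0

Derivation:
Op 1: merge R3<->R0 -> R3=(0,0,0,0) R0=(0,0,0,0)
Op 2: merge R3<->R2 -> R3=(0,0,0,0) R2=(0,0,0,0)
Op 3: merge R3<->R2 -> R3=(0,0,0,0) R2=(0,0,0,0)
Op 4: merge R3<->R2 -> R3=(0,0,0,0) R2=(0,0,0,0)
Op 5: inc R3 by 2 -> R3=(0,0,0,2) value=2
Op 6: inc R1 by 2 -> R1=(0,2,0,0) value=2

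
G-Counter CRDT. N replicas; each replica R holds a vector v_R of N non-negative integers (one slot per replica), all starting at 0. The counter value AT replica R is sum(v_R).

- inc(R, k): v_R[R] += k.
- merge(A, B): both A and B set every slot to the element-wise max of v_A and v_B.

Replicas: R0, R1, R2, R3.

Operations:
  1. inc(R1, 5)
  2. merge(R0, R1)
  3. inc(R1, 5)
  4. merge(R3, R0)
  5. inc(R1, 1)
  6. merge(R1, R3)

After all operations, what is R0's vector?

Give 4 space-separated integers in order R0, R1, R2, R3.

Answer: 0 5 0 0

Derivation:
Op 1: inc R1 by 5 -> R1=(0,5,0,0) value=5
Op 2: merge R0<->R1 -> R0=(0,5,0,0) R1=(0,5,0,0)
Op 3: inc R1 by 5 -> R1=(0,10,0,0) value=10
Op 4: merge R3<->R0 -> R3=(0,5,0,0) R0=(0,5,0,0)
Op 5: inc R1 by 1 -> R1=(0,11,0,0) value=11
Op 6: merge R1<->R3 -> R1=(0,11,0,0) R3=(0,11,0,0)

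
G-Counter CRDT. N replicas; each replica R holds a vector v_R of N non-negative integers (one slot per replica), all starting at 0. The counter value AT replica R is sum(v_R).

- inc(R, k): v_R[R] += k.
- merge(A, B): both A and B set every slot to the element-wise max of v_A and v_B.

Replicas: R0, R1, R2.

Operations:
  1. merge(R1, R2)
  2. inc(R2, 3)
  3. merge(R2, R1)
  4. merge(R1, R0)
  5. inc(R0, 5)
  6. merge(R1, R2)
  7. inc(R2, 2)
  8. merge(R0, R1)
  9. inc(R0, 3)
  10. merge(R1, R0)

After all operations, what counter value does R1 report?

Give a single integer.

Op 1: merge R1<->R2 -> R1=(0,0,0) R2=(0,0,0)
Op 2: inc R2 by 3 -> R2=(0,0,3) value=3
Op 3: merge R2<->R1 -> R2=(0,0,3) R1=(0,0,3)
Op 4: merge R1<->R0 -> R1=(0,0,3) R0=(0,0,3)
Op 5: inc R0 by 5 -> R0=(5,0,3) value=8
Op 6: merge R1<->R2 -> R1=(0,0,3) R2=(0,0,3)
Op 7: inc R2 by 2 -> R2=(0,0,5) value=5
Op 8: merge R0<->R1 -> R0=(5,0,3) R1=(5,0,3)
Op 9: inc R0 by 3 -> R0=(8,0,3) value=11
Op 10: merge R1<->R0 -> R1=(8,0,3) R0=(8,0,3)

Answer: 11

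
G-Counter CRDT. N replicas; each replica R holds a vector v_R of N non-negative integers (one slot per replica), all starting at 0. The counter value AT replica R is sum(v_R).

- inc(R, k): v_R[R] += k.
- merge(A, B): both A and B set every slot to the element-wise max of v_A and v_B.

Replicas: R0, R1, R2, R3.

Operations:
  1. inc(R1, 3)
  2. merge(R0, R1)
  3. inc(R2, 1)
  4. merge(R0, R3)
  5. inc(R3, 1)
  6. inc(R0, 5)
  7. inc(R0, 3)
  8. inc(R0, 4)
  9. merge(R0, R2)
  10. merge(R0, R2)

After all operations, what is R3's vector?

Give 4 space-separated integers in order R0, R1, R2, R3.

Answer: 0 3 0 1

Derivation:
Op 1: inc R1 by 3 -> R1=(0,3,0,0) value=3
Op 2: merge R0<->R1 -> R0=(0,3,0,0) R1=(0,3,0,0)
Op 3: inc R2 by 1 -> R2=(0,0,1,0) value=1
Op 4: merge R0<->R3 -> R0=(0,3,0,0) R3=(0,3,0,0)
Op 5: inc R3 by 1 -> R3=(0,3,0,1) value=4
Op 6: inc R0 by 5 -> R0=(5,3,0,0) value=8
Op 7: inc R0 by 3 -> R0=(8,3,0,0) value=11
Op 8: inc R0 by 4 -> R0=(12,3,0,0) value=15
Op 9: merge R0<->R2 -> R0=(12,3,1,0) R2=(12,3,1,0)
Op 10: merge R0<->R2 -> R0=(12,3,1,0) R2=(12,3,1,0)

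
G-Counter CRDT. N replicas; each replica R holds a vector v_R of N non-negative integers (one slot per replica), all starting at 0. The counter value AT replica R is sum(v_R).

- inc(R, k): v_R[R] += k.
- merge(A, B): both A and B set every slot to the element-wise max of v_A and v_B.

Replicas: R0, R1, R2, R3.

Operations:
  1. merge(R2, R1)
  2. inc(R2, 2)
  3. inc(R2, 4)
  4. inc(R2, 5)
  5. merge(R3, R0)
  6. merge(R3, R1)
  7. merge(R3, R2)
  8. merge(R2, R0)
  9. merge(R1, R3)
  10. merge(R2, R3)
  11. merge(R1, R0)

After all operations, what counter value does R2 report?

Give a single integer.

Op 1: merge R2<->R1 -> R2=(0,0,0,0) R1=(0,0,0,0)
Op 2: inc R2 by 2 -> R2=(0,0,2,0) value=2
Op 3: inc R2 by 4 -> R2=(0,0,6,0) value=6
Op 4: inc R2 by 5 -> R2=(0,0,11,0) value=11
Op 5: merge R3<->R0 -> R3=(0,0,0,0) R0=(0,0,0,0)
Op 6: merge R3<->R1 -> R3=(0,0,0,0) R1=(0,0,0,0)
Op 7: merge R3<->R2 -> R3=(0,0,11,0) R2=(0,0,11,0)
Op 8: merge R2<->R0 -> R2=(0,0,11,0) R0=(0,0,11,0)
Op 9: merge R1<->R3 -> R1=(0,0,11,0) R3=(0,0,11,0)
Op 10: merge R2<->R3 -> R2=(0,0,11,0) R3=(0,0,11,0)
Op 11: merge R1<->R0 -> R1=(0,0,11,0) R0=(0,0,11,0)

Answer: 11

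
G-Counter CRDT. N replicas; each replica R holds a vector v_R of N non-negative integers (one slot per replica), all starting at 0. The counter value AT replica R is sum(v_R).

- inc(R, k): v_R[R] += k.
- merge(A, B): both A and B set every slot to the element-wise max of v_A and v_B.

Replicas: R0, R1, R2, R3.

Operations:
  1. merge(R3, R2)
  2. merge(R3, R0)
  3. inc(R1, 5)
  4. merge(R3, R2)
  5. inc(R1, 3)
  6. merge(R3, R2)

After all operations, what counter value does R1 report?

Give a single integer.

Answer: 8

Derivation:
Op 1: merge R3<->R2 -> R3=(0,0,0,0) R2=(0,0,0,0)
Op 2: merge R3<->R0 -> R3=(0,0,0,0) R0=(0,0,0,0)
Op 3: inc R1 by 5 -> R1=(0,5,0,0) value=5
Op 4: merge R3<->R2 -> R3=(0,0,0,0) R2=(0,0,0,0)
Op 5: inc R1 by 3 -> R1=(0,8,0,0) value=8
Op 6: merge R3<->R2 -> R3=(0,0,0,0) R2=(0,0,0,0)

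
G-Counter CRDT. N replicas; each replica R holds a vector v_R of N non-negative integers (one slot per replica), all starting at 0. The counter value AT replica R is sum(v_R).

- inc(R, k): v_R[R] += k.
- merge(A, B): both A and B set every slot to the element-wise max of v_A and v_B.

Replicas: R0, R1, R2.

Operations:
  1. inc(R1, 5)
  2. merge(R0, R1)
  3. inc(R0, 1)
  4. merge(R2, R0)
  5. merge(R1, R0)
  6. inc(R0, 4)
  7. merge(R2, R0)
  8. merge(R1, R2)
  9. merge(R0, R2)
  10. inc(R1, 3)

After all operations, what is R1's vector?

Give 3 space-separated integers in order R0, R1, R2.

Op 1: inc R1 by 5 -> R1=(0,5,0) value=5
Op 2: merge R0<->R1 -> R0=(0,5,0) R1=(0,5,0)
Op 3: inc R0 by 1 -> R0=(1,5,0) value=6
Op 4: merge R2<->R0 -> R2=(1,5,0) R0=(1,5,0)
Op 5: merge R1<->R0 -> R1=(1,5,0) R0=(1,5,0)
Op 6: inc R0 by 4 -> R0=(5,5,0) value=10
Op 7: merge R2<->R0 -> R2=(5,5,0) R0=(5,5,0)
Op 8: merge R1<->R2 -> R1=(5,5,0) R2=(5,5,0)
Op 9: merge R0<->R2 -> R0=(5,5,0) R2=(5,5,0)
Op 10: inc R1 by 3 -> R1=(5,8,0) value=13

Answer: 5 8 0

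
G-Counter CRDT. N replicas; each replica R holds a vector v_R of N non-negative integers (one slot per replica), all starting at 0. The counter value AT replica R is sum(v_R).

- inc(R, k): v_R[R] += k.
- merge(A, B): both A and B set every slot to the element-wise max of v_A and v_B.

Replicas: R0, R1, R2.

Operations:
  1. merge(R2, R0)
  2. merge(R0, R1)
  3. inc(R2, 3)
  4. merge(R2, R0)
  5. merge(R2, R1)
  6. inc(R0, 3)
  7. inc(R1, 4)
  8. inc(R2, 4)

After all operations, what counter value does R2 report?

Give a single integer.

Answer: 7

Derivation:
Op 1: merge R2<->R0 -> R2=(0,0,0) R0=(0,0,0)
Op 2: merge R0<->R1 -> R0=(0,0,0) R1=(0,0,0)
Op 3: inc R2 by 3 -> R2=(0,0,3) value=3
Op 4: merge R2<->R0 -> R2=(0,0,3) R0=(0,0,3)
Op 5: merge R2<->R1 -> R2=(0,0,3) R1=(0,0,3)
Op 6: inc R0 by 3 -> R0=(3,0,3) value=6
Op 7: inc R1 by 4 -> R1=(0,4,3) value=7
Op 8: inc R2 by 4 -> R2=(0,0,7) value=7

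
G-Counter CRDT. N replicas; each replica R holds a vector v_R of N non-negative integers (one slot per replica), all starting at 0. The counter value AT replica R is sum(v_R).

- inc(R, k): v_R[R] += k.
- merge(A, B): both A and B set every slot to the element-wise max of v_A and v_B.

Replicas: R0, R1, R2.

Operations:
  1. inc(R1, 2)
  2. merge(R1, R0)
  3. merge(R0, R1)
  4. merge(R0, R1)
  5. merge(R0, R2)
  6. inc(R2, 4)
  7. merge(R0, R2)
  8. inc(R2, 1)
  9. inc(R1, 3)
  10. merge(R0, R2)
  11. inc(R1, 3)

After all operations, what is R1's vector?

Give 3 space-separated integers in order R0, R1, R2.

Op 1: inc R1 by 2 -> R1=(0,2,0) value=2
Op 2: merge R1<->R0 -> R1=(0,2,0) R0=(0,2,0)
Op 3: merge R0<->R1 -> R0=(0,2,0) R1=(0,2,0)
Op 4: merge R0<->R1 -> R0=(0,2,0) R1=(0,2,0)
Op 5: merge R0<->R2 -> R0=(0,2,0) R2=(0,2,0)
Op 6: inc R2 by 4 -> R2=(0,2,4) value=6
Op 7: merge R0<->R2 -> R0=(0,2,4) R2=(0,2,4)
Op 8: inc R2 by 1 -> R2=(0,2,5) value=7
Op 9: inc R1 by 3 -> R1=(0,5,0) value=5
Op 10: merge R0<->R2 -> R0=(0,2,5) R2=(0,2,5)
Op 11: inc R1 by 3 -> R1=(0,8,0) value=8

Answer: 0 8 0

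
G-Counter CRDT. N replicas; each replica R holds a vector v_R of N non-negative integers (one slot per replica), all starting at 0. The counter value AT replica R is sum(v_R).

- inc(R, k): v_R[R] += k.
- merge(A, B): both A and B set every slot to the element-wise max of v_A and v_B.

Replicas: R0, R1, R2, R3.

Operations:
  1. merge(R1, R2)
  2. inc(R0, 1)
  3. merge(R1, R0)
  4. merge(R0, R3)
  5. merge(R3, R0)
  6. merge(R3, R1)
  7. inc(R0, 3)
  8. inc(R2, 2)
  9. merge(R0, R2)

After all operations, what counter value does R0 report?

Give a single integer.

Op 1: merge R1<->R2 -> R1=(0,0,0,0) R2=(0,0,0,0)
Op 2: inc R0 by 1 -> R0=(1,0,0,0) value=1
Op 3: merge R1<->R0 -> R1=(1,0,0,0) R0=(1,0,0,0)
Op 4: merge R0<->R3 -> R0=(1,0,0,0) R3=(1,0,0,0)
Op 5: merge R3<->R0 -> R3=(1,0,0,0) R0=(1,0,0,0)
Op 6: merge R3<->R1 -> R3=(1,0,0,0) R1=(1,0,0,0)
Op 7: inc R0 by 3 -> R0=(4,0,0,0) value=4
Op 8: inc R2 by 2 -> R2=(0,0,2,0) value=2
Op 9: merge R0<->R2 -> R0=(4,0,2,0) R2=(4,0,2,0)

Answer: 6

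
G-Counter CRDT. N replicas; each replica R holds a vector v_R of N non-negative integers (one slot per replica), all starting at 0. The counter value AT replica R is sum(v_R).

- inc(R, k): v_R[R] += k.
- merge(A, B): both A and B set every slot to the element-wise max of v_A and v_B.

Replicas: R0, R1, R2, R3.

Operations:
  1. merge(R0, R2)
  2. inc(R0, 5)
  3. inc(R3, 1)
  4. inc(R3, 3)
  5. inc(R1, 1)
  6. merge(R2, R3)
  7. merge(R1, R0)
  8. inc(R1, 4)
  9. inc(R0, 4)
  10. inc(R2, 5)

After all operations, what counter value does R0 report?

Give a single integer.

Answer: 10

Derivation:
Op 1: merge R0<->R2 -> R0=(0,0,0,0) R2=(0,0,0,0)
Op 2: inc R0 by 5 -> R0=(5,0,0,0) value=5
Op 3: inc R3 by 1 -> R3=(0,0,0,1) value=1
Op 4: inc R3 by 3 -> R3=(0,0,0,4) value=4
Op 5: inc R1 by 1 -> R1=(0,1,0,0) value=1
Op 6: merge R2<->R3 -> R2=(0,0,0,4) R3=(0,0,0,4)
Op 7: merge R1<->R0 -> R1=(5,1,0,0) R0=(5,1,0,0)
Op 8: inc R1 by 4 -> R1=(5,5,0,0) value=10
Op 9: inc R0 by 4 -> R0=(9,1,0,0) value=10
Op 10: inc R2 by 5 -> R2=(0,0,5,4) value=9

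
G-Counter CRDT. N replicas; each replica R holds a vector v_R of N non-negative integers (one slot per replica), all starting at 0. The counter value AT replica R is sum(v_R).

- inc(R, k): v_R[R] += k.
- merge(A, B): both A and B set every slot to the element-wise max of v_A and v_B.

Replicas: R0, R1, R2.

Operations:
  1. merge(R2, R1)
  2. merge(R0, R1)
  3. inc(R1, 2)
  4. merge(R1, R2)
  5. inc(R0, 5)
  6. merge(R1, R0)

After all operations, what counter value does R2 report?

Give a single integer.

Op 1: merge R2<->R1 -> R2=(0,0,0) R1=(0,0,0)
Op 2: merge R0<->R1 -> R0=(0,0,0) R1=(0,0,0)
Op 3: inc R1 by 2 -> R1=(0,2,0) value=2
Op 4: merge R1<->R2 -> R1=(0,2,0) R2=(0,2,0)
Op 5: inc R0 by 5 -> R0=(5,0,0) value=5
Op 6: merge R1<->R0 -> R1=(5,2,0) R0=(5,2,0)

Answer: 2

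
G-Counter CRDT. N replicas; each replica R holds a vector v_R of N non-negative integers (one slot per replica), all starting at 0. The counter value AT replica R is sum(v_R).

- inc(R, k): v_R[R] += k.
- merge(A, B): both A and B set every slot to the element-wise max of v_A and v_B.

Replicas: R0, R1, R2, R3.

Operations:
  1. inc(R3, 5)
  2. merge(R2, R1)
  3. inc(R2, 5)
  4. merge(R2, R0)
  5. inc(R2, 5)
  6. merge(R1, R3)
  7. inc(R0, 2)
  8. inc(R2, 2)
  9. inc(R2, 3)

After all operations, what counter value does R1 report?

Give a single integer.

Op 1: inc R3 by 5 -> R3=(0,0,0,5) value=5
Op 2: merge R2<->R1 -> R2=(0,0,0,0) R1=(0,0,0,0)
Op 3: inc R2 by 5 -> R2=(0,0,5,0) value=5
Op 4: merge R2<->R0 -> R2=(0,0,5,0) R0=(0,0,5,0)
Op 5: inc R2 by 5 -> R2=(0,0,10,0) value=10
Op 6: merge R1<->R3 -> R1=(0,0,0,5) R3=(0,0,0,5)
Op 7: inc R0 by 2 -> R0=(2,0,5,0) value=7
Op 8: inc R2 by 2 -> R2=(0,0,12,0) value=12
Op 9: inc R2 by 3 -> R2=(0,0,15,0) value=15

Answer: 5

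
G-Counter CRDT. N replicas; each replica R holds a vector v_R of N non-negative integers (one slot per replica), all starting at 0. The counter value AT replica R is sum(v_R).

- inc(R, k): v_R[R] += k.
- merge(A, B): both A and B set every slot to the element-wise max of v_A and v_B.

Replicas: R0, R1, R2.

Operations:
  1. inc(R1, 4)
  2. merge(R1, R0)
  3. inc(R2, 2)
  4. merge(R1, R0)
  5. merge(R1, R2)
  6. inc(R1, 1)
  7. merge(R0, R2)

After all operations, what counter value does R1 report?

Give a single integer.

Answer: 7

Derivation:
Op 1: inc R1 by 4 -> R1=(0,4,0) value=4
Op 2: merge R1<->R0 -> R1=(0,4,0) R0=(0,4,0)
Op 3: inc R2 by 2 -> R2=(0,0,2) value=2
Op 4: merge R1<->R0 -> R1=(0,4,0) R0=(0,4,0)
Op 5: merge R1<->R2 -> R1=(0,4,2) R2=(0,4,2)
Op 6: inc R1 by 1 -> R1=(0,5,2) value=7
Op 7: merge R0<->R2 -> R0=(0,4,2) R2=(0,4,2)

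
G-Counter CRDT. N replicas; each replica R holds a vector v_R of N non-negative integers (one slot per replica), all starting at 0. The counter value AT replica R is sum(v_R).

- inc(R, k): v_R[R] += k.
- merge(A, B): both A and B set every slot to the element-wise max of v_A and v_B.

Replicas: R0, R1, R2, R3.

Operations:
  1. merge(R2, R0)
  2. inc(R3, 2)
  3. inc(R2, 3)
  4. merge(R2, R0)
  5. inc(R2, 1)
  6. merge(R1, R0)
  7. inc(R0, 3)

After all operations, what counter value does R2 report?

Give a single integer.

Answer: 4

Derivation:
Op 1: merge R2<->R0 -> R2=(0,0,0,0) R0=(0,0,0,0)
Op 2: inc R3 by 2 -> R3=(0,0,0,2) value=2
Op 3: inc R2 by 3 -> R2=(0,0,3,0) value=3
Op 4: merge R2<->R0 -> R2=(0,0,3,0) R0=(0,0,3,0)
Op 5: inc R2 by 1 -> R2=(0,0,4,0) value=4
Op 6: merge R1<->R0 -> R1=(0,0,3,0) R0=(0,0,3,0)
Op 7: inc R0 by 3 -> R0=(3,0,3,0) value=6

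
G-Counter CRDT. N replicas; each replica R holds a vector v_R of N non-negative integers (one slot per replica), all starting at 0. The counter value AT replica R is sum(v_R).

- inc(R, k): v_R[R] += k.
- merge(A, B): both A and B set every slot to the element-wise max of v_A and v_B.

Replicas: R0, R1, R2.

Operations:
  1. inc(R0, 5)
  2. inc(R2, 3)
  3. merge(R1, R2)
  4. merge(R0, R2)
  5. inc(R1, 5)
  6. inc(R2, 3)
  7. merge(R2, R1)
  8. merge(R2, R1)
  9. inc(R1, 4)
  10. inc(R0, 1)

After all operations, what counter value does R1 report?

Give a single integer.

Op 1: inc R0 by 5 -> R0=(5,0,0) value=5
Op 2: inc R2 by 3 -> R2=(0,0,3) value=3
Op 3: merge R1<->R2 -> R1=(0,0,3) R2=(0,0,3)
Op 4: merge R0<->R2 -> R0=(5,0,3) R2=(5,0,3)
Op 5: inc R1 by 5 -> R1=(0,5,3) value=8
Op 6: inc R2 by 3 -> R2=(5,0,6) value=11
Op 7: merge R2<->R1 -> R2=(5,5,6) R1=(5,5,6)
Op 8: merge R2<->R1 -> R2=(5,5,6) R1=(5,5,6)
Op 9: inc R1 by 4 -> R1=(5,9,6) value=20
Op 10: inc R0 by 1 -> R0=(6,0,3) value=9

Answer: 20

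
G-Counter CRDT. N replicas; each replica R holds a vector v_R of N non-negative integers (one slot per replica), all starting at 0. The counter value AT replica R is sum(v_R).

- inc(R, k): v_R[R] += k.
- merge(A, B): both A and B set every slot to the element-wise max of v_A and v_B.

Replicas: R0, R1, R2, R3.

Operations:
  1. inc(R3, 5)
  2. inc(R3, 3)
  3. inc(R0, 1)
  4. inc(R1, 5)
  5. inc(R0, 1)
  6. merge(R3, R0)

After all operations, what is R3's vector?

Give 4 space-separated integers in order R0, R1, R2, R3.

Op 1: inc R3 by 5 -> R3=(0,0,0,5) value=5
Op 2: inc R3 by 3 -> R3=(0,0,0,8) value=8
Op 3: inc R0 by 1 -> R0=(1,0,0,0) value=1
Op 4: inc R1 by 5 -> R1=(0,5,0,0) value=5
Op 5: inc R0 by 1 -> R0=(2,0,0,0) value=2
Op 6: merge R3<->R0 -> R3=(2,0,0,8) R0=(2,0,0,8)

Answer: 2 0 0 8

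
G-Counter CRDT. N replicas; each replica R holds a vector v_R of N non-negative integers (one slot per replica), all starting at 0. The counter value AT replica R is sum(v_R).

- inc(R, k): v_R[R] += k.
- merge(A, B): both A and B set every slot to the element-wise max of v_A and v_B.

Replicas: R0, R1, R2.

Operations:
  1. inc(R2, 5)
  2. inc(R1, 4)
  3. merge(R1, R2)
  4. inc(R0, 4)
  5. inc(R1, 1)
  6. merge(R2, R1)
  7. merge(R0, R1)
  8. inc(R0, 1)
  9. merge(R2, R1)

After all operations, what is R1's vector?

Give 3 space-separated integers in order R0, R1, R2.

Op 1: inc R2 by 5 -> R2=(0,0,5) value=5
Op 2: inc R1 by 4 -> R1=(0,4,0) value=4
Op 3: merge R1<->R2 -> R1=(0,4,5) R2=(0,4,5)
Op 4: inc R0 by 4 -> R0=(4,0,0) value=4
Op 5: inc R1 by 1 -> R1=(0,5,5) value=10
Op 6: merge R2<->R1 -> R2=(0,5,5) R1=(0,5,5)
Op 7: merge R0<->R1 -> R0=(4,5,5) R1=(4,5,5)
Op 8: inc R0 by 1 -> R0=(5,5,5) value=15
Op 9: merge R2<->R1 -> R2=(4,5,5) R1=(4,5,5)

Answer: 4 5 5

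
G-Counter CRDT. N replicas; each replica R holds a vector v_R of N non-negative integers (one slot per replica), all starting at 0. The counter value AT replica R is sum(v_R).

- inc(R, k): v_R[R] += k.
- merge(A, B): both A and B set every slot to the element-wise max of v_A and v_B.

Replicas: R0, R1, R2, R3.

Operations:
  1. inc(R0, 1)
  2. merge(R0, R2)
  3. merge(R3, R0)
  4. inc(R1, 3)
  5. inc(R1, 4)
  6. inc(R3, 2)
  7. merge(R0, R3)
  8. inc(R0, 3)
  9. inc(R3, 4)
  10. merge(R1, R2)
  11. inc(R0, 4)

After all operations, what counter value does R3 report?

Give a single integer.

Op 1: inc R0 by 1 -> R0=(1,0,0,0) value=1
Op 2: merge R0<->R2 -> R0=(1,0,0,0) R2=(1,0,0,0)
Op 3: merge R3<->R0 -> R3=(1,0,0,0) R0=(1,0,0,0)
Op 4: inc R1 by 3 -> R1=(0,3,0,0) value=3
Op 5: inc R1 by 4 -> R1=(0,7,0,0) value=7
Op 6: inc R3 by 2 -> R3=(1,0,0,2) value=3
Op 7: merge R0<->R3 -> R0=(1,0,0,2) R3=(1,0,0,2)
Op 8: inc R0 by 3 -> R0=(4,0,0,2) value=6
Op 9: inc R3 by 4 -> R3=(1,0,0,6) value=7
Op 10: merge R1<->R2 -> R1=(1,7,0,0) R2=(1,7,0,0)
Op 11: inc R0 by 4 -> R0=(8,0,0,2) value=10

Answer: 7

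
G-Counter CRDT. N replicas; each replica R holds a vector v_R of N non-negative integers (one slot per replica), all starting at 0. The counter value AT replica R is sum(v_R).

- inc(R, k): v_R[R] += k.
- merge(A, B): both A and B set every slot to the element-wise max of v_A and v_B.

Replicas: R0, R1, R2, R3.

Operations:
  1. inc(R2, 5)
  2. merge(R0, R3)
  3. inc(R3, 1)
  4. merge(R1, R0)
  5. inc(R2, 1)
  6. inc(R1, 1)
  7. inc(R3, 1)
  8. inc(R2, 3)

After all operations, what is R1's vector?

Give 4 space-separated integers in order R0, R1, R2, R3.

Op 1: inc R2 by 5 -> R2=(0,0,5,0) value=5
Op 2: merge R0<->R3 -> R0=(0,0,0,0) R3=(0,0,0,0)
Op 3: inc R3 by 1 -> R3=(0,0,0,1) value=1
Op 4: merge R1<->R0 -> R1=(0,0,0,0) R0=(0,0,0,0)
Op 5: inc R2 by 1 -> R2=(0,0,6,0) value=6
Op 6: inc R1 by 1 -> R1=(0,1,0,0) value=1
Op 7: inc R3 by 1 -> R3=(0,0,0,2) value=2
Op 8: inc R2 by 3 -> R2=(0,0,9,0) value=9

Answer: 0 1 0 0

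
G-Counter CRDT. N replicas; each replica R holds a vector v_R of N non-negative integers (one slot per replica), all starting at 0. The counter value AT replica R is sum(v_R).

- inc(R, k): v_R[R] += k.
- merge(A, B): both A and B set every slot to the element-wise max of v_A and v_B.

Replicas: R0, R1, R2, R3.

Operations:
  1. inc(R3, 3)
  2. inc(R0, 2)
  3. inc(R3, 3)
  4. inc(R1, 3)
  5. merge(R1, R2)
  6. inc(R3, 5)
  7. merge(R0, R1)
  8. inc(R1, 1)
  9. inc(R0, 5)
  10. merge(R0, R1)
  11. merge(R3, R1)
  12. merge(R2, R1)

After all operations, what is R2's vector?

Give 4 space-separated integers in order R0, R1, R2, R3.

Op 1: inc R3 by 3 -> R3=(0,0,0,3) value=3
Op 2: inc R0 by 2 -> R0=(2,0,0,0) value=2
Op 3: inc R3 by 3 -> R3=(0,0,0,6) value=6
Op 4: inc R1 by 3 -> R1=(0,3,0,0) value=3
Op 5: merge R1<->R2 -> R1=(0,3,0,0) R2=(0,3,0,0)
Op 6: inc R3 by 5 -> R3=(0,0,0,11) value=11
Op 7: merge R0<->R1 -> R0=(2,3,0,0) R1=(2,3,0,0)
Op 8: inc R1 by 1 -> R1=(2,4,0,0) value=6
Op 9: inc R0 by 5 -> R0=(7,3,0,0) value=10
Op 10: merge R0<->R1 -> R0=(7,4,0,0) R1=(7,4,0,0)
Op 11: merge R3<->R1 -> R3=(7,4,0,11) R1=(7,4,0,11)
Op 12: merge R2<->R1 -> R2=(7,4,0,11) R1=(7,4,0,11)

Answer: 7 4 0 11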